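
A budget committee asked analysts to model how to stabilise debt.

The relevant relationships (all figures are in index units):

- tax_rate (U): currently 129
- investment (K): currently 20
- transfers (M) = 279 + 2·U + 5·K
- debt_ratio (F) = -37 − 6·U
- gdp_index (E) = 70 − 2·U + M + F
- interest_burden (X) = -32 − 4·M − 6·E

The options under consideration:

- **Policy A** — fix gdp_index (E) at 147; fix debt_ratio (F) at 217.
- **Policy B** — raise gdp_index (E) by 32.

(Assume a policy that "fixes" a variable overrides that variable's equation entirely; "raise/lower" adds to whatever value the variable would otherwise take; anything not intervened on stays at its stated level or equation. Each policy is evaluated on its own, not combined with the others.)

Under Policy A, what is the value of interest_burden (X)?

Policy A (E := 147, F := 217):
  U = 129
  K = 20
  M = 279 + 2·129 + 5·20 = 637
  F = 217
  E = 147
  X = -32 − 4·637 − 6·147 = -3462

-3462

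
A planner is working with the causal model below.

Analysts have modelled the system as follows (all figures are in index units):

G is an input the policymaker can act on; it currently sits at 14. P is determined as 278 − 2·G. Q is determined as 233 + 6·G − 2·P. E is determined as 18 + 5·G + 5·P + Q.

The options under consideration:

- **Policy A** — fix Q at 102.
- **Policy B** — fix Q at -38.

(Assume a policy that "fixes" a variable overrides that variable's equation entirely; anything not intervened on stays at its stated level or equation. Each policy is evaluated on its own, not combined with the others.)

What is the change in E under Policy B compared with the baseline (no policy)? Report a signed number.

Baseline:
  G = 14
  P = 278 − 2·14 = 250
  Q = 233 + 6·14 − 2·250 = -183
  E = 18 + 5·14 + 5·250 + (-183) = 1155
Policy B (Q := -38):
  G = 14
  P = 278 − 2·14 = 250
  Q = -38
  E = 18 + 5·14 + 5·250 + (-38) = 1300
Change in E: 1300 − 1155 = 145

145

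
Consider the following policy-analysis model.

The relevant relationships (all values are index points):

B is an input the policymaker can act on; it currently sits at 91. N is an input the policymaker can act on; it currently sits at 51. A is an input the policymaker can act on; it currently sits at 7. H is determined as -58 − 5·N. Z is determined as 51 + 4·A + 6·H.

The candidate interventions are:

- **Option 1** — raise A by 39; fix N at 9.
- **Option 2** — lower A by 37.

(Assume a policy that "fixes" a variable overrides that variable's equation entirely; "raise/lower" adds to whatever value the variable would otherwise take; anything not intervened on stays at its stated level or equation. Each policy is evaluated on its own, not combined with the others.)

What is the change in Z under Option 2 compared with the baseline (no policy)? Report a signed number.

-148

Baseline:
  N = 51
  A = 7
  H = -58 − 5·51 = -313
  Z = 51 + 4·7 + 6·(-313) = -1799
Option 2 (A − 37):
  N = 51
  A = 7 − 37 = -30
  H = -58 − 5·51 = -313
  Z = 51 + 4·(-30) + 6·(-313) = -1947
Change in Z: -1947 − (-1799) = -148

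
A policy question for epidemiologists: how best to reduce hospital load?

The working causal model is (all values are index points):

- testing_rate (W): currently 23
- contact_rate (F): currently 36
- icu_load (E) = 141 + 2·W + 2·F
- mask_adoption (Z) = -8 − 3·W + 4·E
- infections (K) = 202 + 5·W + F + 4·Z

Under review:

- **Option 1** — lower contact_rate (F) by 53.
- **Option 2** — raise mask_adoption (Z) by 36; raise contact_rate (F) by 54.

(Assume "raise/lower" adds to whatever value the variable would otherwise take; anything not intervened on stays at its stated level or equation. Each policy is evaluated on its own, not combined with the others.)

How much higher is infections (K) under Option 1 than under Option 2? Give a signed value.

-3675

Option 1 (F − 53):
  W = 23
  F = 36 − 53 = -17
  E = 141 + 2·23 + 2·(-17) = 153
  Z = -8 − 3·23 + 4·153 = 535
  K = 202 + 5·23 + (-17) + 4·535 = 2440
Option 2 (Z + 36, F + 54):
  W = 23
  F = 36 + 54 = 90
  E = 141 + 2·23 + 2·90 = 367
  Z = -8 − 3·23 + 4·367 (+36 from intervention) = 1427
  K = 202 + 5·23 + 90 + 4·1427 = 6115
K: 2440 − 6115 = -3675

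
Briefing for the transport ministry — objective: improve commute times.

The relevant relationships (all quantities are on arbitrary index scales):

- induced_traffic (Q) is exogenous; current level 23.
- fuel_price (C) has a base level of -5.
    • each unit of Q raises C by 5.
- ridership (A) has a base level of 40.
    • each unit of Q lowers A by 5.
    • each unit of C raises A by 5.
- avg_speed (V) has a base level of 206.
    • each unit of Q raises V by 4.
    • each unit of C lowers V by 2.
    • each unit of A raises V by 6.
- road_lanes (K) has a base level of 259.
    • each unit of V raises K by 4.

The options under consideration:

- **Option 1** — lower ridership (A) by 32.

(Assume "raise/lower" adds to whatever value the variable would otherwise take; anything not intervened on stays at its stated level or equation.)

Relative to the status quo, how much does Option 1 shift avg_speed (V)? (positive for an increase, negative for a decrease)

Baseline:
  Q = 23
  C = -5 + 5·23 = 110
  A = 40 − 5·23 + 5·110 = 475
  V = 206 + 4·23 − 2·110 + 6·475 = 2928
Option 1 (A − 32):
  Q = 23
  C = -5 + 5·23 = 110
  A = 40 − 5·23 + 5·110 (−32 from intervention) = 443
  V = 206 + 4·23 − 2·110 + 6·443 = 2736
Change in V: 2736 − 2928 = -192

-192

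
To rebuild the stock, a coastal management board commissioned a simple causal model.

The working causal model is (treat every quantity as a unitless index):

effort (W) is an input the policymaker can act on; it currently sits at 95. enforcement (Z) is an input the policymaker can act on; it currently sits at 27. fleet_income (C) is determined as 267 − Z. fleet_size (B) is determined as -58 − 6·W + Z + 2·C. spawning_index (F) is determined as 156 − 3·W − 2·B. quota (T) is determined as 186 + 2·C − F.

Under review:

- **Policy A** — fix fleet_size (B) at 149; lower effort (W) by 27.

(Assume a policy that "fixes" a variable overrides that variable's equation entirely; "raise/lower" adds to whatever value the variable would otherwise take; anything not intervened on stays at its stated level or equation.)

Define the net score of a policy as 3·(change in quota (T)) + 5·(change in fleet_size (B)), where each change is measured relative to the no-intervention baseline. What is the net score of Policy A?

2727

Baseline:
  W = 95
  Z = 27
  C = 267 − 27 = 240
  B = -58 − 6·95 + 27 + 2·240 = -121
  F = 156 − 3·95 − 2·(-121) = 113
  T = 186 + 2·240 − 113 = 553
Policy A (B := 149, W − 27):
  W = 95 − 27 = 68
  Z = 27
  C = 267 − 27 = 240
  B = 149
  F = 156 − 3·68 − 2·149 = -346
  T = 186 + 2·240 − (-346) = 1012
ΔT = 1012 − 553 = 459; ΔB = 149 − (-121) = 270
Score = 3·459 + 5·270 = 2727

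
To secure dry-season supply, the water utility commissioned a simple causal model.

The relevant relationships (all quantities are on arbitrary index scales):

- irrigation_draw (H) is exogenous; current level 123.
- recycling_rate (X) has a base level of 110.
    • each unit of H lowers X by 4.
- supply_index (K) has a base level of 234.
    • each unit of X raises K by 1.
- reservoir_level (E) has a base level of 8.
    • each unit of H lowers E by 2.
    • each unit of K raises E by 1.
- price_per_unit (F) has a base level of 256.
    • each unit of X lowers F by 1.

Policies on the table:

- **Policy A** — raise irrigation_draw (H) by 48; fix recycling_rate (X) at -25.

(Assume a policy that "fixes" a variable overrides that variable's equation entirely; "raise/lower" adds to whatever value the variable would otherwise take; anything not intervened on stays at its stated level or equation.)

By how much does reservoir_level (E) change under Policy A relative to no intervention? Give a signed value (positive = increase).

Baseline:
  H = 123
  X = 110 − 4·123 = -382
  K = 234 + (-382) = -148
  E = 8 − 2·123 + (-148) = -386
Policy A (H + 48, X := -25):
  H = 123 + 48 = 171
  X = -25
  K = 234 + (-25) = 209
  E = 8 − 2·171 + 209 = -125
Change in E: -125 − (-386) = 261

261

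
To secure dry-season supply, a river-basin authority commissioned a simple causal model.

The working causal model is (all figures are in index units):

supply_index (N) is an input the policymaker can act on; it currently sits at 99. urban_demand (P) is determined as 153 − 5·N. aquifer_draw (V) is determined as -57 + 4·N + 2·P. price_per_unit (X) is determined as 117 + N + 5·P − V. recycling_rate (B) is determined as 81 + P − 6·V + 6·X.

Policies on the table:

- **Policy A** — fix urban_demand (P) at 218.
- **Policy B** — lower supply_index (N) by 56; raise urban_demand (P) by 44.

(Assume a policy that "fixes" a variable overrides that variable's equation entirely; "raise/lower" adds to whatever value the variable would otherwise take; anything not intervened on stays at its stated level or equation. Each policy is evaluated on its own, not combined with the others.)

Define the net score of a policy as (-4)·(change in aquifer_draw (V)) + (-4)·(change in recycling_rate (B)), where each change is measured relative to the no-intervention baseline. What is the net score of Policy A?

-20160

Baseline:
  N = 99
  P = 153 − 5·99 = -342
  V = -57 + 4·99 + 2·(-342) = -345
  X = 117 + 99 + 5·(-342) − (-345) = -1149
  B = 81 + (-342) − 6·(-345) + 6·(-1149) = -5085
Policy A (P := 218):
  N = 99
  P = 218
  V = -57 + 4·99 + 2·218 = 775
  X = 117 + 99 + 5·218 − 775 = 531
  B = 81 + 218 − 6·775 + 6·531 = -1165
ΔV = 775 − (-345) = 1120; ΔB = -1165 − (-5085) = 3920
Score = (-4)·1120 + (-4)·3920 = -20160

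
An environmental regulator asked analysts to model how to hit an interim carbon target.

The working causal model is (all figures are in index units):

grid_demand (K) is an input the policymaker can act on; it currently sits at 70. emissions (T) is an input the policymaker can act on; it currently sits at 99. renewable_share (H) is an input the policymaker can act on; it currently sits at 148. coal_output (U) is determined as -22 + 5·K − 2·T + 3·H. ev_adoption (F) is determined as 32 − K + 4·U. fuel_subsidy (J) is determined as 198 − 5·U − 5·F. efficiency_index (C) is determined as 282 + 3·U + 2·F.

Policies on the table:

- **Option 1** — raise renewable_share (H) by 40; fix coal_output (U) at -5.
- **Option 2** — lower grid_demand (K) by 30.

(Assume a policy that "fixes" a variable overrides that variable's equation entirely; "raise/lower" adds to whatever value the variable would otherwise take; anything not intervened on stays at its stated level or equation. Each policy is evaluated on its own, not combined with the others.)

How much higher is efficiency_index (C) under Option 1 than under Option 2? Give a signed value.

Option 1 (H + 40, U := -5):
  K = 70
  T = 99
  H = 148 + 40 = 188
  U = -5
  F = 32 − 70 + 4·(-5) = -58
  C = 282 + 3·(-5) + 2·(-58) = 151
Option 2 (K − 30):
  K = 70 − 30 = 40
  T = 99
  H = 148
  U = -22 + 5·40 − 2·99 + 3·148 = 424
  F = 32 − 40 + 4·424 = 1688
  C = 282 + 3·424 + 2·1688 = 4930
C: 151 − 4930 = -4779

-4779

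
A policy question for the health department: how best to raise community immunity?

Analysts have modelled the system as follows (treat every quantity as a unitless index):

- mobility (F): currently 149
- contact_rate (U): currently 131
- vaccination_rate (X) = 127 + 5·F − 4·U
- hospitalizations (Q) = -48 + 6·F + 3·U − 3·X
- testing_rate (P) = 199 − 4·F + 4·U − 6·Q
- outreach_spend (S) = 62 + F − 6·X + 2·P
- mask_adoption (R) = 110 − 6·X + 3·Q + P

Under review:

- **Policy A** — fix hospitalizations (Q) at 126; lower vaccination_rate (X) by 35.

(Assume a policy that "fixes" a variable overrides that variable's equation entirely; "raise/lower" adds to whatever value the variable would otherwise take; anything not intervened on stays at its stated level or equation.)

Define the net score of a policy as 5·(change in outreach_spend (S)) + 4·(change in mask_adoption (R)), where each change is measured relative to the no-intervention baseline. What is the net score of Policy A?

6858

Baseline:
  F = 149
  U = 131
  X = 127 + 5·149 − 4·131 = 348
  Q = -48 + 6·149 + 3·131 − 3·348 = 195
  P = 199 − 4·149 + 4·131 − 6·195 = -1043
  S = 62 + 149 − 6·348 + 2·(-1043) = -3963
  R = 110 − 6·348 + 3·195 + (-1043) = -2436
Policy A (Q := 126, X − 35):
  F = 149
  U = 131
  X = 127 + 5·149 − 4·131 (−35 from intervention) = 313
  Q = 126
  P = 199 − 4·149 + 4·131 − 6·126 = -629
  S = 62 + 149 − 6·313 + 2·(-629) = -2925
  R = 110 − 6·313 + 3·126 + (-629) = -2019
ΔS = -2925 − (-3963) = 1038; ΔR = -2019 − (-2436) = 417
Score = 5·1038 + 4·417 = 6858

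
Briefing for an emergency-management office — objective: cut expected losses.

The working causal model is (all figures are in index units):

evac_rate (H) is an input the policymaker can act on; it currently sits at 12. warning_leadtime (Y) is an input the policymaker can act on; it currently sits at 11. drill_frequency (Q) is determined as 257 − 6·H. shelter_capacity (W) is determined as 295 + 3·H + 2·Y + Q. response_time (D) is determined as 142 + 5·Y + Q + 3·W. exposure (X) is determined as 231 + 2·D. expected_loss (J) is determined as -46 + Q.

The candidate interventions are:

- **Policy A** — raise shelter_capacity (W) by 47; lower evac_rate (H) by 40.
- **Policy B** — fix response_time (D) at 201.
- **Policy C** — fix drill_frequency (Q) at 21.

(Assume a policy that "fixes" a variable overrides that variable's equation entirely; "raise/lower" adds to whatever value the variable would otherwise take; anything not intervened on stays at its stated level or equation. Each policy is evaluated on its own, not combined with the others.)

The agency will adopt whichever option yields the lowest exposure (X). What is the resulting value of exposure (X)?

633

Policy A (W + 47, H − 40):
  H = 12 − 40 = -28
  Y = 11
  Q = 257 − 6·(-28) = 425
  W = 295 + 3·(-28) + 2·11 + 425 (+47 from intervention) = 705
  D = 142 + 5·11 + 425 + 3·705 = 2737
  X = 231 + 2·2737 = 5705
Policy B (D := 201):
  H = 12
  Y = 11
  Q = 257 − 6·12 = 185
  W = 295 + 3·12 + 2·11 + 185 = 538
  D = 201
  X = 231 + 2·201 = 633
Policy C (Q := 21):
  H = 12
  Y = 11
  Q = 21
  W = 295 + 3·12 + 2·11 + 21 = 374
  D = 142 + 5·11 + 21 + 3·374 = 1340
  X = 231 + 2·1340 = 2911
Comparing — Policy A: X=5705, Policy B: X=633, Policy C: X=2911. Lowest is 633 (Policy B).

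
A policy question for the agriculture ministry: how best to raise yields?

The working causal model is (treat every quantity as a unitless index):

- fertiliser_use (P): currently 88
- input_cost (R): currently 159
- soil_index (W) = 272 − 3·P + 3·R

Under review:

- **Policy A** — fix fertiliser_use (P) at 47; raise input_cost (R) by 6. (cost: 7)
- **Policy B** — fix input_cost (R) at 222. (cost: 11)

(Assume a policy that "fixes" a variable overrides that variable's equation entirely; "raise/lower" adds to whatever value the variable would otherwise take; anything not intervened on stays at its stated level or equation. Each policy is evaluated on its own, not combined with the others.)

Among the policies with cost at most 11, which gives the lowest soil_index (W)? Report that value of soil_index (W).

626

Policy A (P := 47, R + 6):
  P = 47
  R = 159 + 6 = 165
  W = 272 − 3·47 + 3·165 = 626
Policy B (R := 222):
  P = 88
  R = 222
  W = 272 − 3·88 + 3·222 = 674
Comparing — Policy A: W=626, Policy B: W=674. Lowest is 626 (Policy A).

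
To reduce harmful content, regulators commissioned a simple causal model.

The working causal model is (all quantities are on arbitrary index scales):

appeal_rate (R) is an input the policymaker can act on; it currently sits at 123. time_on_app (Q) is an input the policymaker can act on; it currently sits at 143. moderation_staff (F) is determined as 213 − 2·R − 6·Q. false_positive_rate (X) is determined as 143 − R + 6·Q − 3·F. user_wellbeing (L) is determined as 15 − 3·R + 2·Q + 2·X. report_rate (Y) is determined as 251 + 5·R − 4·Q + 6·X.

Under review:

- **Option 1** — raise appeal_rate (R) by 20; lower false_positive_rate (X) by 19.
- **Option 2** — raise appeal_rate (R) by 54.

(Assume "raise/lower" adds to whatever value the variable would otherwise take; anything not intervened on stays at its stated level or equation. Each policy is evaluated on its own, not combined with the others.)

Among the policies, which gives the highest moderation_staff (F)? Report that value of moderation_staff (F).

Option 1 (R + 20, X − 19):
  R = 123 + 20 = 143
  Q = 143
  F = 213 − 2·143 − 6·143 = -931
Option 2 (R + 54):
  R = 123 + 54 = 177
  Q = 143
  F = 213 − 2·177 − 6·143 = -999
Comparing — Option 1: F=-931, Option 2: F=-999. Highest is -931 (Option 1).

-931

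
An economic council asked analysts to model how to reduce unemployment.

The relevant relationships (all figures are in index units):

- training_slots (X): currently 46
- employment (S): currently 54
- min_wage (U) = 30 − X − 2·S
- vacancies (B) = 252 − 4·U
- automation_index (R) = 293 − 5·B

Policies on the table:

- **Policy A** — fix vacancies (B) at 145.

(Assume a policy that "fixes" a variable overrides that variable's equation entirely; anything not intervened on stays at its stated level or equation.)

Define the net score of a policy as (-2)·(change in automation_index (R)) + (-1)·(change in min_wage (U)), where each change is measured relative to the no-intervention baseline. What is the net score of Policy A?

-6030

Baseline:
  X = 46
  S = 54
  U = 30 − 46 − 2·54 = -124
  B = 252 − 4·(-124) = 748
  R = 293 − 5·748 = -3447
Policy A (B := 145):
  X = 46
  S = 54
  U = 30 − 46 − 2·54 = -124
  B = 145
  R = 293 − 5·145 = -432
ΔR = -432 − (-3447) = 3015; ΔU = -124 − (-124) = 0
Score = (-2)·3015 + (-1)·0 = -6030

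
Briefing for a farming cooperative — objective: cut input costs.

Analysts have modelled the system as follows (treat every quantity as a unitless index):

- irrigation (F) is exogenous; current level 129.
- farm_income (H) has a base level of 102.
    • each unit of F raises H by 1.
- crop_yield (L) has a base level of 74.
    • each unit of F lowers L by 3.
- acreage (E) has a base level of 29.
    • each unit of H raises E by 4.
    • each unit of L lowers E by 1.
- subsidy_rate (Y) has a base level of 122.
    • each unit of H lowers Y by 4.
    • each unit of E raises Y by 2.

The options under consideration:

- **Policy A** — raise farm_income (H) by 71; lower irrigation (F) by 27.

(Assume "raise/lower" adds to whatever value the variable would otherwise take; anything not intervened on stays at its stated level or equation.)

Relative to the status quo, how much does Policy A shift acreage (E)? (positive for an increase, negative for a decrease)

Baseline:
  F = 129
  H = 102 + 129 = 231
  L = 74 − 3·129 = -313
  E = 29 + 4·231 − (-313) = 1266
Policy A (H + 71, F − 27):
  F = 129 − 27 = 102
  H = 102 + 102 (+71 from intervention) = 275
  L = 74 − 3·102 = -232
  E = 29 + 4·275 − (-232) = 1361
Change in E: 1361 − 1266 = 95

95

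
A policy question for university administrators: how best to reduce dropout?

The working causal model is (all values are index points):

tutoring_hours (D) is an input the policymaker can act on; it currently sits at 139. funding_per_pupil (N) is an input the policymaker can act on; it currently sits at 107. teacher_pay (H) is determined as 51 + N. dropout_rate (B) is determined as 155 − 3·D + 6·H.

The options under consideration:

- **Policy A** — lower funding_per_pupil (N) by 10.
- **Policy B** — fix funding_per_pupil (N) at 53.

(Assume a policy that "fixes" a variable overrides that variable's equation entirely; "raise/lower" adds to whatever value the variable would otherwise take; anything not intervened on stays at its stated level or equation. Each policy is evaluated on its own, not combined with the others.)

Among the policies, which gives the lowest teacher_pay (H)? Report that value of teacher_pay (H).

Policy A (N − 10):
  N = 107 − 10 = 97
  H = 51 + 97 = 148
Policy B (N := 53):
  N = 53
  H = 51 + 53 = 104
Comparing — Policy A: H=148, Policy B: H=104. Lowest is 104 (Policy B).

104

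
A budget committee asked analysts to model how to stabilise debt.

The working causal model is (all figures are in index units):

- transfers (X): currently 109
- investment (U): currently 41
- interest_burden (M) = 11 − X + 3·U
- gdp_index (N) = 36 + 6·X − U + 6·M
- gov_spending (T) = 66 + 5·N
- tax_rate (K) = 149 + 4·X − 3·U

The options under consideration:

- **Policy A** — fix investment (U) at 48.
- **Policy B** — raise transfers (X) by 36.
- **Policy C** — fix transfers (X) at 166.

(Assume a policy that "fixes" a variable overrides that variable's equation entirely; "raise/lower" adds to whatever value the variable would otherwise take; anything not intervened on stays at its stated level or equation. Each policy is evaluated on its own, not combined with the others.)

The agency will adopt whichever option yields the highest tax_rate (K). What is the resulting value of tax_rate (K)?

Policy A (U := 48):
  X = 109
  U = 48
  K = 149 + 4·109 − 3·48 = 441
Policy B (X + 36):
  X = 109 + 36 = 145
  U = 41
  K = 149 + 4·145 − 3·41 = 606
Policy C (X := 166):
  X = 166
  U = 41
  K = 149 + 4·166 − 3·41 = 690
Comparing — Policy A: K=441, Policy B: K=606, Policy C: K=690. Highest is 690 (Policy C).

690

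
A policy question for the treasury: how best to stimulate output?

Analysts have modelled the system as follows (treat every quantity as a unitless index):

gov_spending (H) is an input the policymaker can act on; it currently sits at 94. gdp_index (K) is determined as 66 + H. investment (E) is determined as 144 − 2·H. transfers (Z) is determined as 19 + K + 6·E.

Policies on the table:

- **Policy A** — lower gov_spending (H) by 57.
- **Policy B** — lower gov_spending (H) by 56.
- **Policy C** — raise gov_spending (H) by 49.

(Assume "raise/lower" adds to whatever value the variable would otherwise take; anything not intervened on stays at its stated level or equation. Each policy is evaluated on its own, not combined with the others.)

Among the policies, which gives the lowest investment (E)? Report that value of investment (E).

-142

Policy A (H − 57):
  H = 94 − 57 = 37
  E = 144 − 2·37 = 70
Policy B (H − 56):
  H = 94 − 56 = 38
  E = 144 − 2·38 = 68
Policy C (H + 49):
  H = 94 + 49 = 143
  E = 144 − 2·143 = -142
Comparing — Policy A: E=70, Policy B: E=68, Policy C: E=-142. Lowest is -142 (Policy C).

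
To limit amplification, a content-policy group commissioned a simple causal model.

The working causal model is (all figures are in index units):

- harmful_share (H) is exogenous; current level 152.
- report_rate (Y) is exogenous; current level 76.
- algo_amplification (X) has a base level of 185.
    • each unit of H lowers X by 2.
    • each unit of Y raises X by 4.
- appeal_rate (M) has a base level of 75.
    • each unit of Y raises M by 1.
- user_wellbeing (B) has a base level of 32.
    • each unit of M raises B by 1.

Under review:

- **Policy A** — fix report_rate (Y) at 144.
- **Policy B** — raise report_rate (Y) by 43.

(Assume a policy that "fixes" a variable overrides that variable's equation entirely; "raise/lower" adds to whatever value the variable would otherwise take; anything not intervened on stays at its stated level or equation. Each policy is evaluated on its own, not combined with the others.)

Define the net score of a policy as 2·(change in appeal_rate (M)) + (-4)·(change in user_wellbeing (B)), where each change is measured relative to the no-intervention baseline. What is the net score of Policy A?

-136

Baseline:
  Y = 76
  M = 75 + 76 = 151
  B = 32 + 151 = 183
Policy A (Y := 144):
  Y = 144
  M = 75 + 144 = 219
  B = 32 + 219 = 251
ΔM = 219 − 151 = 68; ΔB = 251 − 183 = 68
Score = 2·68 + (-4)·68 = -136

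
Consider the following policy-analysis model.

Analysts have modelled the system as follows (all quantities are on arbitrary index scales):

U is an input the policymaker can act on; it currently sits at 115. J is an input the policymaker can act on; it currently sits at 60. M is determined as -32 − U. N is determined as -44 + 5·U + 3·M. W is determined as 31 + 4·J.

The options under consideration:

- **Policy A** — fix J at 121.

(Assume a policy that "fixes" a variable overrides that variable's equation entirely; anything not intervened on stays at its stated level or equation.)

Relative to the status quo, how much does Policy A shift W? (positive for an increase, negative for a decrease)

Baseline:
  J = 60
  W = 31 + 4·60 = 271
Policy A (J := 121):
  J = 121
  W = 31 + 4·121 = 515
Change in W: 515 − 271 = 244

244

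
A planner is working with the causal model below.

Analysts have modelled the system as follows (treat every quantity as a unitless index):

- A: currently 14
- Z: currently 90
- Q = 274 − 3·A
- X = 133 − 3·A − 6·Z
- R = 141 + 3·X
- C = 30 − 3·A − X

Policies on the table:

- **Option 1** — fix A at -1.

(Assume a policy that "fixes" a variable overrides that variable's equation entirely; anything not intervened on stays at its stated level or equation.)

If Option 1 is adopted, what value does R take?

Option 1 (A := -1):
  A = -1
  Z = 90
  X = 133 − 3·(-1) − 6·90 = -404
  R = 141 + 3·(-404) = -1071

-1071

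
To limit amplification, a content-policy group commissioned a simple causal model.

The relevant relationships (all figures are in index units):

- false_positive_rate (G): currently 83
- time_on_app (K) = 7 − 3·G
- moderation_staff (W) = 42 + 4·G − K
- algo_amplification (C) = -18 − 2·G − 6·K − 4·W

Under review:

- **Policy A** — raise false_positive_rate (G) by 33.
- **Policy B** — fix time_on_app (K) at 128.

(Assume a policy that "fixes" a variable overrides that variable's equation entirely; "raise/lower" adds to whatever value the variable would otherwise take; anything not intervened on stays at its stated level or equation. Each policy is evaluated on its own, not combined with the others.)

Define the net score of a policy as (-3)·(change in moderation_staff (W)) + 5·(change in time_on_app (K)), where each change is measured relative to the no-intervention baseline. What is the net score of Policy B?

2960

Baseline:
  G = 83
  K = 7 − 3·83 = -242
  W = 42 + 4·83 − (-242) = 616
Policy B (K := 128):
  G = 83
  K = 128
  W = 42 + 4·83 − 128 = 246
ΔW = 246 − 616 = -370; ΔK = 128 − (-242) = 370
Score = (-3)·(-370) + 5·370 = 2960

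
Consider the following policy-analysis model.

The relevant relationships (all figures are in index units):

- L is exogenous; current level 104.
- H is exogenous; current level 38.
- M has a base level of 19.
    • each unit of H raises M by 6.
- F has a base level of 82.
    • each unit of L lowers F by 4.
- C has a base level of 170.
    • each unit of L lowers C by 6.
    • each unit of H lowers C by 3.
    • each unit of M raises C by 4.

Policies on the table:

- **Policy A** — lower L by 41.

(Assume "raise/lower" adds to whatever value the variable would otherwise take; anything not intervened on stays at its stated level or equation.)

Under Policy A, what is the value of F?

-170

Policy A (L − 41):
  L = 104 − 41 = 63
  F = 82 − 4·63 = -170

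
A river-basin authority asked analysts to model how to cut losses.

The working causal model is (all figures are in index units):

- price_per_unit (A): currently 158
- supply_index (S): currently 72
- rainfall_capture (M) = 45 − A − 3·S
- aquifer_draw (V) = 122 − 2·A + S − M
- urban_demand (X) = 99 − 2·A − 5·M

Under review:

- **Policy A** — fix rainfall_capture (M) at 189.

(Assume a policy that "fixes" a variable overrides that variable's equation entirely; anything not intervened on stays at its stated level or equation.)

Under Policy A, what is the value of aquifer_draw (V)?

Policy A (M := 189):
  A = 158
  S = 72
  M = 189
  V = 122 − 2·158 + 72 − 189 = -311

-311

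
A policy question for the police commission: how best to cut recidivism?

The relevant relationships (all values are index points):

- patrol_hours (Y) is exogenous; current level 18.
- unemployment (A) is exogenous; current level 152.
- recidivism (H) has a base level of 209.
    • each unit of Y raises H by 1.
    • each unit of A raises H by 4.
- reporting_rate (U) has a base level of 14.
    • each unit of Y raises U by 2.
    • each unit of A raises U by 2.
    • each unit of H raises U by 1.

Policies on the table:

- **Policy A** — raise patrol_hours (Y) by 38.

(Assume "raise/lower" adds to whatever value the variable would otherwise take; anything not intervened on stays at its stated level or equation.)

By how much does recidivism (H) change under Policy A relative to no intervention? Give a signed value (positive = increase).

38

Baseline:
  Y = 18
  A = 152
  H = 209 + 18 + 4·152 = 835
Policy A (Y + 38):
  Y = 18 + 38 = 56
  A = 152
  H = 209 + 56 + 4·152 = 873
Change in H: 873 − 835 = 38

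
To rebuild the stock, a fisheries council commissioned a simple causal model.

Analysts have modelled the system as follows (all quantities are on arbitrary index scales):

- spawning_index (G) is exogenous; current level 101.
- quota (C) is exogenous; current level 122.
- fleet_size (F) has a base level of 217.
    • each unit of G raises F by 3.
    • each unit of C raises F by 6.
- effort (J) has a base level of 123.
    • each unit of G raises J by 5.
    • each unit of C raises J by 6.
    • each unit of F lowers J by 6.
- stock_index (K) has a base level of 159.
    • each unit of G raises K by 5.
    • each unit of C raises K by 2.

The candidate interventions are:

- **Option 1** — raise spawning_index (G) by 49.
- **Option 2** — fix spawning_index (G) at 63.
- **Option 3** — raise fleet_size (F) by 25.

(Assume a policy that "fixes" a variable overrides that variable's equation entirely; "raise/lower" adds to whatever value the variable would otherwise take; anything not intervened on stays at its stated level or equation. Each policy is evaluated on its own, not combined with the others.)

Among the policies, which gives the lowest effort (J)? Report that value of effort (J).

Option 1 (G + 49):
  G = 101 + 49 = 150
  C = 122
  F = 217 + 3·150 + 6·122 = 1399
  J = 123 + 5·150 + 6·122 − 6·1399 = -6789
Option 2 (G := 63):
  G = 63
  C = 122
  F = 217 + 3·63 + 6·122 = 1138
  J = 123 + 5·63 + 6·122 − 6·1138 = -5658
Option 3 (F + 25):
  G = 101
  C = 122
  F = 217 + 3·101 + 6·122 (+25 from intervention) = 1277
  J = 123 + 5·101 + 6·122 − 6·1277 = -6302
Comparing — Option 1: J=-6789, Option 2: J=-5658, Option 3: J=-6302. Lowest is -6789 (Option 1).

-6789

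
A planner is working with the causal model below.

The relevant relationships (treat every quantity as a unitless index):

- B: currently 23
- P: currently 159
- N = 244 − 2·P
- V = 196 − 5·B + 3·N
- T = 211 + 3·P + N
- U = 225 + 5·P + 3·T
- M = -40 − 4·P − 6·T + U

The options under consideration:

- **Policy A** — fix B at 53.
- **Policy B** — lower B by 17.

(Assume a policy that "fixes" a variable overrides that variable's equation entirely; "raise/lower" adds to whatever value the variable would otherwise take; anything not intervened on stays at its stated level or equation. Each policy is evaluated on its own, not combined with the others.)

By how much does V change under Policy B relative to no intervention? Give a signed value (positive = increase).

Baseline:
  B = 23
  P = 159
  N = 244 − 2·159 = -74
  V = 196 − 5·23 + 3·(-74) = -141
Policy B (B − 17):
  B = 23 − 17 = 6
  P = 159
  N = 244 − 2·159 = -74
  V = 196 − 5·6 + 3·(-74) = -56
Change in V: -56 − (-141) = 85

85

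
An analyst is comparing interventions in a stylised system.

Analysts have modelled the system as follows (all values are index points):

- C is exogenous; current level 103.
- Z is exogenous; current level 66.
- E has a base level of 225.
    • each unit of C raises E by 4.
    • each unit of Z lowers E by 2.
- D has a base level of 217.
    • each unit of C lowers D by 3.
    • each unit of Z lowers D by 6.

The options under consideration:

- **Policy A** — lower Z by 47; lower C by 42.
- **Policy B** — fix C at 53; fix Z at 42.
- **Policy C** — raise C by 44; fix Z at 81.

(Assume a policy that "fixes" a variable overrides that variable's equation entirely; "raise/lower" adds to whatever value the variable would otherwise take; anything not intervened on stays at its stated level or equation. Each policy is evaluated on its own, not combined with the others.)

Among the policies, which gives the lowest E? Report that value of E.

353

Policy A (Z − 47, C − 42):
  C = 103 − 42 = 61
  Z = 66 − 47 = 19
  E = 225 + 4·61 − 2·19 = 431
Policy B (C := 53, Z := 42):
  C = 53
  Z = 42
  E = 225 + 4·53 − 2·42 = 353
Policy C (C + 44, Z := 81):
  C = 103 + 44 = 147
  Z = 81
  E = 225 + 4·147 − 2·81 = 651
Comparing — Policy A: E=431, Policy B: E=353, Policy C: E=651. Lowest is 353 (Policy B).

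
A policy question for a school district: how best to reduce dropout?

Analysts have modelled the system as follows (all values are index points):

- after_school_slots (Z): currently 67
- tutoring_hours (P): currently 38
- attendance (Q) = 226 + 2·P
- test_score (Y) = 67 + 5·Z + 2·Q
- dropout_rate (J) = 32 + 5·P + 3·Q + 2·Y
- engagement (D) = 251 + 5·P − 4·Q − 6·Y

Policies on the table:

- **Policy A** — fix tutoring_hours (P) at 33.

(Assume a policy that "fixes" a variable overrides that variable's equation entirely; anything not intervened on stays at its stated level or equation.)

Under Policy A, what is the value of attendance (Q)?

292

Policy A (P := 33):
  P = 33
  Q = 226 + 2·33 = 292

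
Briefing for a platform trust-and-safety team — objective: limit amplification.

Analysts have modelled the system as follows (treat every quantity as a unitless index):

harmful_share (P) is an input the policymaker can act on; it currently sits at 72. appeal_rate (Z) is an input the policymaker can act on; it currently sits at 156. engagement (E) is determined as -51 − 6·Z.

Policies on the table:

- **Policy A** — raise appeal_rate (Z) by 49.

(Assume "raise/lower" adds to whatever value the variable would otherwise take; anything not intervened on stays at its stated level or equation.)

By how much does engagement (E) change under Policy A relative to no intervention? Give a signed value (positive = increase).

-294

Baseline:
  Z = 156
  E = -51 − 6·156 = -987
Policy A (Z + 49):
  Z = 156 + 49 = 205
  E = -51 − 6·205 = -1281
Change in E: -1281 − (-987) = -294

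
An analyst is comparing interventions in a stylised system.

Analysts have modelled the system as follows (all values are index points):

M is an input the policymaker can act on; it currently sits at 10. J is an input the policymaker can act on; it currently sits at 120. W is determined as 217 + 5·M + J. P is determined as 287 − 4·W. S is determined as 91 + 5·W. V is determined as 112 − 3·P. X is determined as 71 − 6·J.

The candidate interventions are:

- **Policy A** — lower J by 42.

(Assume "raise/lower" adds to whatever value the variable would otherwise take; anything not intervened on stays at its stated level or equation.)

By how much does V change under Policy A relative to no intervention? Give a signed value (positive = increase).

-504

Baseline:
  M = 10
  J = 120
  W = 217 + 5·10 + 120 = 387
  P = 287 − 4·387 = -1261
  V = 112 − 3·(-1261) = 3895
Policy A (J − 42):
  M = 10
  J = 120 − 42 = 78
  W = 217 + 5·10 + 78 = 345
  P = 287 − 4·345 = -1093
  V = 112 − 3·(-1093) = 3391
Change in V: 3391 − 3895 = -504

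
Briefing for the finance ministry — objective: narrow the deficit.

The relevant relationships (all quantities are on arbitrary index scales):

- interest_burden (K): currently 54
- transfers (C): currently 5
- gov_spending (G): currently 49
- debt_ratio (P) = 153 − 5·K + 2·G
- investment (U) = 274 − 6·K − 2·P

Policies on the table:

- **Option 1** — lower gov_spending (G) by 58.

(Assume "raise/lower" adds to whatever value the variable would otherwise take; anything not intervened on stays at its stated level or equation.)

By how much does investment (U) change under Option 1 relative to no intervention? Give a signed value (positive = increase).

232

Baseline:
  K = 54
  G = 49
  P = 153 − 5·54 + 2·49 = -19
  U = 274 − 6·54 − 2·(-19) = -12
Option 1 (G − 58):
  K = 54
  G = 49 − 58 = -9
  P = 153 − 5·54 + 2·(-9) = -135
  U = 274 − 6·54 − 2·(-135) = 220
Change in U: 220 − (-12) = 232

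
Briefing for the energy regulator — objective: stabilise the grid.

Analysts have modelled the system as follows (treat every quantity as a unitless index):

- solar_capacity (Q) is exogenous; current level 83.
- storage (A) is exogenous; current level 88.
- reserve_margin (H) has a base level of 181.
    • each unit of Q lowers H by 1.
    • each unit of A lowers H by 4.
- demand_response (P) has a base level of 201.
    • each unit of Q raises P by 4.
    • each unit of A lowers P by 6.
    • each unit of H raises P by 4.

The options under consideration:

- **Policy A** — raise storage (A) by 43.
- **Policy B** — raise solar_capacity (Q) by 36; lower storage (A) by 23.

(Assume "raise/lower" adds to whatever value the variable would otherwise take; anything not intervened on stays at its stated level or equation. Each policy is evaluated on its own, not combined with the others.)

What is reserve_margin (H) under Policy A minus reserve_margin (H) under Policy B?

-228

Policy A (A + 43):
  Q = 83
  A = 88 + 43 = 131
  H = 181 − 83 − 4·131 = -426
Policy B (Q + 36, A − 23):
  Q = 83 + 36 = 119
  A = 88 − 23 = 65
  H = 181 − 119 − 4·65 = -198
H: -426 − (-198) = -228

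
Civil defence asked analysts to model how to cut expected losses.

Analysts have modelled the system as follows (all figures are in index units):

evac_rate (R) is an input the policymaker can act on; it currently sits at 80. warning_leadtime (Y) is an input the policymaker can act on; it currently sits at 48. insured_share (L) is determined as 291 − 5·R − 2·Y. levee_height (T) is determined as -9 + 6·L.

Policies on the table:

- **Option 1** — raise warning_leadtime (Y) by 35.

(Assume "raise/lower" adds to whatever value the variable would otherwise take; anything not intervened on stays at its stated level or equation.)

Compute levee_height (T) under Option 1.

-1659

Option 1 (Y + 35):
  R = 80
  Y = 48 + 35 = 83
  L = 291 − 5·80 − 2·83 = -275
  T = -9 + 6·(-275) = -1659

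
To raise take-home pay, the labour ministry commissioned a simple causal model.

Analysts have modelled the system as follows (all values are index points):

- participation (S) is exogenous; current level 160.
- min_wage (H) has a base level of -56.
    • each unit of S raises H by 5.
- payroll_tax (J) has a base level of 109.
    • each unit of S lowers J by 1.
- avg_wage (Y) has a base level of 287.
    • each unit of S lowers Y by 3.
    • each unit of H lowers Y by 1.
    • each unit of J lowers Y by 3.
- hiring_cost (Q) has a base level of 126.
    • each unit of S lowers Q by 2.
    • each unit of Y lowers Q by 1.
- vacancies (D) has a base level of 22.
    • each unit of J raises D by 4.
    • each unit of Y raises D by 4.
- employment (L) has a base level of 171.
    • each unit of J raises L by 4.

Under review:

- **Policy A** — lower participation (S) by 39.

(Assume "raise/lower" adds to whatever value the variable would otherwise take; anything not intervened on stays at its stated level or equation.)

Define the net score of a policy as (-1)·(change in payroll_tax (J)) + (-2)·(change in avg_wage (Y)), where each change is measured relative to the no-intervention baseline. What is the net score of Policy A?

-429

Baseline:
  S = 160
  H = -56 + 5·160 = 744
  J = 109 − 160 = -51
  Y = 287 − 3·160 − 744 − 3·(-51) = -784
Policy A (S − 39):
  S = 160 − 39 = 121
  H = -56 + 5·121 = 549
  J = 109 − 121 = -12
  Y = 287 − 3·121 − 549 − 3·(-12) = -589
ΔJ = -12 − (-51) = 39; ΔY = -589 − (-784) = 195
Score = (-1)·39 + (-2)·195 = -429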